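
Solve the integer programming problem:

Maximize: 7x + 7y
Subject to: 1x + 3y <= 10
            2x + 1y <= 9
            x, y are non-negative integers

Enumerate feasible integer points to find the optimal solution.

Constraint 1: 1x + 3y <= 10
Constraint 2: 2x + 1y <= 9
Feasible x range (need y >= 0): 0 <= x <= min(10/1, 9/2) => x in {0, ..., 4}.
Enumerate feasible integer points row by row (the coefficient of y is 7 > 0, so for each x the largest feasible y gives the best value):
  x = 0: y <= min((10 - 1*0)/3, (9 - 2*0)/1) => y in {0, ..., 3}; best 7*0 + 7*3 = 21
  x = 1: y <= min((10 - 1*1)/3, (9 - 2*1)/1) => y in {0, ..., 3}; best 7*1 + 7*3 = 28
  x = 2: y <= min((10 - 1*2)/3, (9 - 2*2)/1) => y in {0, ..., 2}; best 7*2 + 7*2 = 28
  x = 3: y <= min((10 - 1*3)/3, (9 - 2*3)/1) => y in {0, ..., 2}; best 7*3 + 7*2 = 35
  x = 4: y <= min((10 - 1*4)/3, (9 - 2*4)/1) => y in {0, ..., 1}; best 7*4 + 7*1 = 35
The maximum 7x + 7y = 35 is achieved at x = 3, y = 2.
(The same value 35 is also attained at (4, 1).)
Check: 1*3 + 3*2 = 9 <= 10 and 2*3 + 1*2 = 8 <= 9.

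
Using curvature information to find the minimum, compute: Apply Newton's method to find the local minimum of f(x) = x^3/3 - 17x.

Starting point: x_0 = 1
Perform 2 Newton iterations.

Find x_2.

f(x) = x^3/3 - 17x
f'(x) = x^2 - 17, f''(x) = 2x
Newton update: x_{n+1} = x_n - (x_n^2 - 17)/(2*x_n)
Step 1: x_0 = 1, f'=-16, f''=2, x_1 = 9
Step 2: x_1 = 9, f'=64, f''=18, x_2 = 49/9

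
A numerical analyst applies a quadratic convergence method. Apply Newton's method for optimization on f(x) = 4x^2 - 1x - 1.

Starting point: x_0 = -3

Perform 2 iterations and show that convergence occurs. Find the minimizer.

f(x) = 4x^2 - 1x - 1, f'(x) = 8x + (-1), f''(x) = 8
Step 1: f'(-3) = -25, x_1 = -3 - -25/8 = 1/8
Step 2: f'(1/8) = 0, x_2 = 1/8 (converged)
Newton's method converges in 1 step for quadratics.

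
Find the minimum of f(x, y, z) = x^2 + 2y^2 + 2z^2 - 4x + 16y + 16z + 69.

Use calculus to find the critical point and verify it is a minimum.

f(x,y,z) = x^2 + 2y^2 + 2z^2 - 4x + 16y + 16z + 69
df/dx = 2x + (-4) = 0 => x = 2
df/dy = 4y + (16) = 0 => y = -4
df/dz = 4z + (16) = 0 => z = -4
f(2,-4,-4) = 1*(2)^2 + 2*(-4)^2 + 2*(-4)^2 + -4*(2) + 16*(-4) + 16*(-4) + 69 = 1
Hessian is diagonal with entries 2, 4, 4 > 0, confirmed minimum.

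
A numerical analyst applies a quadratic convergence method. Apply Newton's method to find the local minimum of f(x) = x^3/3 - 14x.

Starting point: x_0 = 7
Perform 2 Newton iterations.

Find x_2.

f(x) = x^3/3 - 14x
f'(x) = x^2 - 14, f''(x) = 2x
Newton update: x_{n+1} = x_n - (x_n^2 - 14)/(2*x_n)
Step 1: x_0 = 7, f'=35, f''=14, x_1 = 9/2
Step 2: x_1 = 9/2, f'=25/4, f''=9, x_2 = 137/36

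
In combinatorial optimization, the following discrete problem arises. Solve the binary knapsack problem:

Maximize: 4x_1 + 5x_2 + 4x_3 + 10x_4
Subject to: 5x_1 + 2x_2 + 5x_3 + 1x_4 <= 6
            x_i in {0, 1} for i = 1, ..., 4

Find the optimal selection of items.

Items: item 1 (v=4, w=5), item 2 (v=5, w=2), item 3 (v=4, w=5), item 4 (v=10, w=1)
Capacity: 6
Checking all 16 subsets (w = total weight, v = total value):
  {}: w = 0, v = 0
  {1}: w = 5, v = 4
  {2}: w = 2, v = 5
  {3}: w = 5, v = 4
  {4}: w = 1, v = 10
  {1, 2}: w = 7 > 6, infeasible
  {1, 3}: w = 10 > 6, infeasible
  {1, 4}: w = 6, v = 14
  {2, 3}: w = 7 > 6, infeasible
  {2, 4}: w = 3, v = 15
  {3, 4}: w = 6, v = 14
  {1, 2, 3}: w = 12 > 6, infeasible
  {1, 2, 4}: w = 8 > 6, infeasible
  {1, 3, 4}: w = 11 > 6, infeasible
  {2, 3, 4}: w = 8 > 6, infeasible
  {1, 2, 3, 4}: w = 13 > 6, infeasible
Best feasible subset: items [2, 4]
Total weight: 3 <= 6, total value: 15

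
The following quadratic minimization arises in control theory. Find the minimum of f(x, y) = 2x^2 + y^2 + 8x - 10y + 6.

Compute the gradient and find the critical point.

f(x,y) = 2x^2 + y^2 + 8x - 10y + 6
df/dx = 4x + (8) = 0  =>  x = -2
df/dy = 2y + (-10) = 0  =>  y = 5
f(-2, 5) = 2*(-2)^2 + 1*(5)^2 + 8*(-2) + -10*(5) + 6 = -27
Hessian is diagonal with entries 4, 2 > 0, so this is a minimum.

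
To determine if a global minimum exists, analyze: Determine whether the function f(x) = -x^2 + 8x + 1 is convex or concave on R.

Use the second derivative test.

f(x) = -x^2 + 8x + 1
f'(x) = -2x + 8
f''(x) = -2
Since f''(x) = -2 < 0 for all x, f is concave on R.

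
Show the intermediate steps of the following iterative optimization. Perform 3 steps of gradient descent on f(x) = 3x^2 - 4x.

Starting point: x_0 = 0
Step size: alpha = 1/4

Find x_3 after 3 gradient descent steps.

f(x) = 3x^2 - 4x, f'(x) = 6x + (-4)
Step 1: f'(0) = -4, x_1 = 0 - 1/4 * -4 = 1
Step 2: f'(1) = 2, x_2 = 1 - 1/4 * 2 = 1/2
Step 3: f'(1/2) = -1, x_3 = 1/2 - 1/4 * -1 = 3/4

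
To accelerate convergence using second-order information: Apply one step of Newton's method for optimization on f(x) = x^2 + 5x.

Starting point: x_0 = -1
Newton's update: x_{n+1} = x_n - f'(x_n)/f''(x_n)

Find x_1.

f(x) = x^2 + 5x
f'(x) = 2x + (5), f''(x) = 2
Newton step: x_1 = x_0 - f'(x_0)/f''(x_0)
f'(-1) = 3
x_1 = -1 - 3/2 = -5/2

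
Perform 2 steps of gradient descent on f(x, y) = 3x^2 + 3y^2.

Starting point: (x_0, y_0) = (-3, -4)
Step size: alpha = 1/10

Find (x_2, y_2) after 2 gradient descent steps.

f(x,y) = 3x^2 + 3y^2
grad_x = 6x + 0y, grad_y = 6y + 0x
Step 1: grad = (-18, -24), (-6/5, -8/5)
Step 2: grad = (-36/5, -48/5), (-12/25, -16/25)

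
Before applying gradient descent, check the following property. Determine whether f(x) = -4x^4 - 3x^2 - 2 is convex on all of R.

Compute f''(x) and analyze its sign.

f(x) = -4x^4 - 3x^2 - 2
f'(x) = -16x^3 + -6x
f''(x) = -48x^2 + -6
f''(x) = -48x^2 + -6 <= -6 < 0 for all x
Therefore, f is concave on R.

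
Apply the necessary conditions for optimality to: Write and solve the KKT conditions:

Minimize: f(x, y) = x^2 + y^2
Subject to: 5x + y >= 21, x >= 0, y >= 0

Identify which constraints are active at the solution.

KKT conditions for min x^2 + y^2 s.t. 5x + 1y >= 21, x >= 0, y >= 0:
Stationarity: 2x = mu*5 + mu_x, 2y = mu*1 + mu_y, with mu, mu_x, mu_y >= 0
Complementary slackness: mu*(5x + y - 21) = 0, mu_x*x = 0, mu_y*y = 0
(0, 0) is infeasible (5*0 + 1*0 < 21), so if mu = 0 stationarity would force x = mu_x/2 >= 0, y = mu_y/2 >= 0 with mu_x*x = mu_y*y = 0, i.e. x = y = 0: contradiction. Hence mu > 0 and 5x + y = 21 is active.
Try x > 0, y > 0 (so mu_x = mu_y = 0): x = 5*mu/2, y = 1*mu/2
Substitute: 5*(5*mu/2) + 1*(1*mu/2) = 21
  mu*26/2 = 21 => mu = 21/13
x* = 105/26 > 0, y* = 21/26 > 0, consistent with mu_x = mu_y = 0.
f is convex and the constraints are linear, so this KKT point is the global minimum.
f* = 441/26
Active constraints: 5x + y >= 21 (holds with equality, mu = 21/13 > 0); x >= 0 and y >= 0 are inactive (mu_x = mu_y = 0).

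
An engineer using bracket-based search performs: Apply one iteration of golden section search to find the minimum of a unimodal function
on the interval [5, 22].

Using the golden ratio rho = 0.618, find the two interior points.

Golden section search on [5, 22].
Golden ratio rho = 0.618 (approx).
Interior points:
  x_1 = 5 + (1-0.618)*17 = 11.4940
  x_2 = 5 + 0.618*17 = 15.5060
Compare f(x_1) and f(x_2) to determine which subinterval to keep.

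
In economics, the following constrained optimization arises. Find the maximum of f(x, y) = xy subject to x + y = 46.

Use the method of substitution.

Substitute y = 46 - x into f(x,y) = xy:
g(x) = x(46 - x) = 46x - x^2
g'(x) = 46 - 2x = 0  =>  x = 23
y = 46 - 23 = 23
Maximum value = 23 * 23 = 529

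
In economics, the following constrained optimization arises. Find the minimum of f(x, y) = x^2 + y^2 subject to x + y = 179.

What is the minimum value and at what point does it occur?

Substitute y = 179 - x into f(x,y) = x^2 + y^2:
g(x) = x^2 + (179 - x)^2 = 2x^2 - 358x + 32041
g'(x) = 4x - 358 = 0  =>  x = 179/2
y = 179 - 179/2 = 179/2
Minimum value = (179/2)^2 + (179/2)^2 = 32041/2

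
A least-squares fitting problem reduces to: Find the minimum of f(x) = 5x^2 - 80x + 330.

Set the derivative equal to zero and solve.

f(x) = 5x^2 - 80x + 330
f'(x) = 10x + (-80) = 0
x = 80/10 = 8
f(8) = 10
Since f''(x) = 10 > 0, this is a minimum.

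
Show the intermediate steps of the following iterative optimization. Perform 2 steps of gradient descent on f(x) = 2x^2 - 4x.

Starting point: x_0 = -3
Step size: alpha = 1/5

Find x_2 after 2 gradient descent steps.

f(x) = 2x^2 - 4x, f'(x) = 4x + (-4)
Step 1: f'(-3) = -16, x_1 = -3 - 1/5 * -16 = 1/5
Step 2: f'(1/5) = -16/5, x_2 = 1/5 - 1/5 * -16/5 = 21/25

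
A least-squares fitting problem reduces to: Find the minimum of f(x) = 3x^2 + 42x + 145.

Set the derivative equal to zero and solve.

f(x) = 3x^2 + 42x + 145
f'(x) = 6x + (42) = 0
x = -42/6 = -7
f(-7) = -2
Since f''(x) = 6 > 0, this is a minimum.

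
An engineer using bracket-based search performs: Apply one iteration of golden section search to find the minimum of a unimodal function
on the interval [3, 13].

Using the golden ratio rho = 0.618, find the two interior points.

Golden section search on [3, 13].
Golden ratio rho = 0.618 (approx).
Interior points:
  x_1 = 3 + (1-0.618)*10 = 6.8200
  x_2 = 3 + 0.618*10 = 9.1800
Compare f(x_1) and f(x_2) to determine which subinterval to keep.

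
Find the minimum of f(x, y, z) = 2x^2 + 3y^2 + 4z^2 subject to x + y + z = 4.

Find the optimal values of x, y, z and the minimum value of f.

Using Lagrange multipliers on f = 2x^2 + 3y^2 + 4z^2 with constraint x + y + z = 4:
Conditions: 2*2*x = lambda, 2*3*y = lambda, 2*4*z = lambda
So x = lambda/4, y = lambda/6, z = lambda/8
Substituting into constraint: lambda * (13/24) = 4
lambda = 96/13
x = 24/13, y = 16/13, z = 12/13
Minimum value = 192/13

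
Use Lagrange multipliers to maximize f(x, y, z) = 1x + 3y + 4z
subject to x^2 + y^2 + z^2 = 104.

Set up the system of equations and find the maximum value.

Lagrange conditions: 1 = 2*lambda*x, 3 = 2*lambda*y, 4 = 2*lambda*z
So x:1 = y:3 = z:4, i.e. x = 1t, y = 3t, z = 4t
Constraint: t^2*(1^2 + 3^2 + 4^2) = 104
  t^2 * 26 = 104  =>  t = sqrt(4)
Maximum = 1*1t + 3*3t + 4*4t = 26*sqrt(4) = 52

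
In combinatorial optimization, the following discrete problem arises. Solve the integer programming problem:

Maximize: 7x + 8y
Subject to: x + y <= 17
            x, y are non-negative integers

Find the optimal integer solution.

Objective: 7x + 8y, constraint: x + y <= 17
Coefficient of y is 8 > coefficient of x is 7, so allocate the entire budget to y.
Optimal: x = 0, y = 17, value = 136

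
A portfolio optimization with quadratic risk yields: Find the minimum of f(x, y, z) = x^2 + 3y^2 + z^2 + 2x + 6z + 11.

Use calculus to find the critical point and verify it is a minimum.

f(x,y,z) = x^2 + 3y^2 + z^2 + 2x + 6z + 11
df/dx = 2x + (2) = 0 => x = -1
df/dy = 6y + (0) = 0 => y = 0
df/dz = 2z + (6) = 0 => z = -3
f(-1,0,-3) = 1*(-1)^2 + 3*(0)^2 + 1*(-3)^2 + 2*(-1) + 6*(-3) + 11 = 1
Hessian is diagonal with entries 2, 6, 2 > 0, confirmed minimum.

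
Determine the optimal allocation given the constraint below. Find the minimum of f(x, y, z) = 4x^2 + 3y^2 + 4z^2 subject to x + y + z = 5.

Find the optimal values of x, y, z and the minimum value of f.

Using Lagrange multipliers on f = 4x^2 + 3y^2 + 4z^2 with constraint x + y + z = 5:
Conditions: 2*4*x = lambda, 2*3*y = lambda, 2*4*z = lambda
So x = lambda/8, y = lambda/6, z = lambda/8
Substituting into constraint: lambda * (5/12) = 5
lambda = 12
x = 3/2, y = 2, z = 3/2
Minimum value = 30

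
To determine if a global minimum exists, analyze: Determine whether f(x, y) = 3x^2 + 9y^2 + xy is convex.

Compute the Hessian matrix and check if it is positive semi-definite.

f(x,y) = 3x^2 + 9y^2 + xy
Hessian H = [[6, 1], [1, 18]]
trace(H) = 24, det(H) = 107
Eigenvalues: (24 +/- sqrt(148)) / 2 = 18.08, 5.917
Since both eigenvalues > 0, f is convex.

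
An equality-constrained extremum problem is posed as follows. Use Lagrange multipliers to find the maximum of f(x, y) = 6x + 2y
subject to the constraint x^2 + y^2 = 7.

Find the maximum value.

Set up Lagrange conditions: grad f = lambda * grad g
  6 = 2*lambda*x
  2 = 2*lambda*y
From these: x/y = 6/2, so x = 6t, y = 2t for some t.
Substitute into constraint: (6t)^2 + (2t)^2 = 7
  t^2 * 40 = 7
  t = sqrt(7/40)
Maximum = 6*x + 2*y = (6^2 + 2^2)*t = 40 * sqrt(7/40) = sqrt(280)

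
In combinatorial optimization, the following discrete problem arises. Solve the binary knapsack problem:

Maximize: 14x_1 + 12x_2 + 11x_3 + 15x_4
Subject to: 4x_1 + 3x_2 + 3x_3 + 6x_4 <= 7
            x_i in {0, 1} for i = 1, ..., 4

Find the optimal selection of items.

Items: item 1 (v=14, w=4), item 2 (v=12, w=3), item 3 (v=11, w=3), item 4 (v=15, w=6)
Capacity: 7
Checking all 16 subsets (w = total weight, v = total value):
  {}: w = 0, v = 0
  {1}: w = 4, v = 14
  {2}: w = 3, v = 12
  {3}: w = 3, v = 11
  {4}: w = 6, v = 15
  {1, 2}: w = 7, v = 26
  {1, 3}: w = 7, v = 25
  {1, 4}: w = 10 > 7, infeasible
  {2, 3}: w = 6, v = 23
  {2, 4}: w = 9 > 7, infeasible
  {3, 4}: w = 9 > 7, infeasible
  {1, 2, 3}: w = 10 > 7, infeasible
  {1, 2, 4}: w = 13 > 7, infeasible
  {1, 3, 4}: w = 13 > 7, infeasible
  {2, 3, 4}: w = 12 > 7, infeasible
  {1, 2, 3, 4}: w = 16 > 7, infeasible
Best feasible subset: items [1, 2]
Total weight: 7 <= 7, total value: 26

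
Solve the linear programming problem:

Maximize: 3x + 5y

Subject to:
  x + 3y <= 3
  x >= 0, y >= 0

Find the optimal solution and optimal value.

The feasible region has vertices at [(0, 0), (3, 0), (0, 1)].
Checking objective 3x + 5y at each vertex:
  (0, 0): 3*0 + 5*0 = 0
  (3, 0): 3*3 + 5*0 = 9
  (0, 1): 3*0 + 5*1 = 5
Maximum is 9 at (3, 0).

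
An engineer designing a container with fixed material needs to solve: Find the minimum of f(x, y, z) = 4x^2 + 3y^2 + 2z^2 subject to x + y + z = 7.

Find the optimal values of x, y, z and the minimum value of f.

Using Lagrange multipliers on f = 4x^2 + 3y^2 + 2z^2 with constraint x + y + z = 7:
Conditions: 2*4*x = lambda, 2*3*y = lambda, 2*2*z = lambda
So x = lambda/8, y = lambda/6, z = lambda/4
Substituting into constraint: lambda * (13/24) = 7
lambda = 168/13
x = 21/13, y = 28/13, z = 42/13
Minimum value = 588/13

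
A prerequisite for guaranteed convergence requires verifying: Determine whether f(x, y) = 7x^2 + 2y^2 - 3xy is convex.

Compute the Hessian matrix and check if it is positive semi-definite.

f(x,y) = 7x^2 + 2y^2 - 3xy
Hessian H = [[14, -3], [-3, 4]]
trace(H) = 18, det(H) = 47
Eigenvalues: (18 +/- sqrt(136)) / 2 = 14.83, 3.169
Since both eigenvalues > 0, f is convex.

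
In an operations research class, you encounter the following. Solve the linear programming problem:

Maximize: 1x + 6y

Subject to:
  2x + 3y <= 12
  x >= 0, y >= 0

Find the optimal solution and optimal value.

The feasible region has vertices at [(0, 0), (6, 0), (0, 4)].
Checking objective 1x + 6y at each vertex:
  (0, 0): 1*0 + 6*0 = 0
  (6, 0): 1*6 + 6*0 = 6
  (0, 4): 1*0 + 6*4 = 24
Maximum is 24 at (0, 4).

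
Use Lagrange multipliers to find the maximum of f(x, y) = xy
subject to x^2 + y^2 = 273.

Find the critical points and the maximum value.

Lagrange conditions: y = 2*lambda*x and x = 2*lambda*y
If x = 0 then y = 0, violating the constraint, so x, y != 0.
Dividing: y/x = x/y => x^2 = y^2 => y = x or y = -x
Constraint: 2x^2 = 273 => x^2 = 273/2 => x = +/-sqrt(273/2)
Critical points: (sqrt(273/2), sqrt(273/2)), (-sqrt(273/2), -sqrt(273/2)), (sqrt(273/2), -sqrt(273/2)), (-sqrt(273/2), sqrt(273/2))
  y = x:  xy = x^2 = 273/2  at (sqrt(273/2), sqrt(273/2)) and (-sqrt(273/2), -sqrt(273/2))
  y = -x: xy = -x^2 = -273/2 at (sqrt(273/2), -sqrt(273/2)) and (-sqrt(273/2), sqrt(273/2))
Maximum xy = 273/2 at (sqrt(273/2), sqrt(273/2)) and (-sqrt(273/2), -sqrt(273/2))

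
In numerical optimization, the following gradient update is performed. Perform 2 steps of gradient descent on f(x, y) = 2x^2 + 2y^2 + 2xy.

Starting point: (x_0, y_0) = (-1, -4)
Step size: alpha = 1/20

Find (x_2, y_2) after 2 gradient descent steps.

f(x,y) = 2x^2 + 2y^2 + 2xy
grad_x = 4x + 2y, grad_y = 4y + 2x
Step 1: grad = (-12, -18), (-2/5, -31/10)
Step 2: grad = (-39/5, -66/5), (-1/100, -61/25)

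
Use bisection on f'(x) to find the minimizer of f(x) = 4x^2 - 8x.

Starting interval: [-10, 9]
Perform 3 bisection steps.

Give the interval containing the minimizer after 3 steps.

Finding critical point of f(x) = 4x^2 - 8x using bisection on f'(x) = 8x + -8.
f'(x) = 0 when x = 1.
Starting interval: [-10, 9]
Step 1: mid = -1/2, f'(mid) = -12, new interval = [-1/2, 9]
Step 2: mid = 17/4, f'(mid) = 26, new interval = [-1/2, 17/4]
Step 3: mid = 15/8, f'(mid) = 7, new interval = [-1/2, 15/8]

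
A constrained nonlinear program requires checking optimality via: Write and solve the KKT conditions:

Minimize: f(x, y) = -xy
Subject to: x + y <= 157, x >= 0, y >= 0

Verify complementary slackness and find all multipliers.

Problem: min -xy s.t. x + y <= 157 (multiplier lambda), x >= 0 (mu_x), y >= 0 (mu_y)
KKT stationarity: -y + lambda - mu_x = 0, -x + lambda - mu_y = 0, with lambda, mu_x, mu_y >= 0
Complementary slackness: lambda*(x + y - 157) = 0, mu_x*x = 0, mu_y*y = 0
If lambda = 0: y = -mu_x <= 0 and x = -mu_y <= 0 force x = y = 0 with f = 0; but x = y = 157/2 is feasible with f = -24649/4 < 0, so this is not the minimum. Hence lambda > 0 and x + y = 157.
Try x > 0, y > 0 (so mu_x = mu_y = 0): y = lambda, x = lambda => x = y = lambda
x + y = 157 => 2*lambda = 157 => lambda = 157/2
x* = y* = 157/2 > 0, consistent with mu_x = mu_y = 0.
(Any feasible point with x = 0 or y = 0 has f = 0 > -24649/4, so the minimum is not on those boundaries.)
min(-xy) = -24649/4 (i.e. max xy = 24649/4)
Multipliers: lambda = 157/2, mu_x = 0, mu_y = 0
Complementary slackness: lambda*(x + y - 157) = 157/2*(157/2 + 157/2 - 157) = 0, mu_x*x = 0*157/2 = 0, mu_y*y = 0*157/2 = 0. Satisfied.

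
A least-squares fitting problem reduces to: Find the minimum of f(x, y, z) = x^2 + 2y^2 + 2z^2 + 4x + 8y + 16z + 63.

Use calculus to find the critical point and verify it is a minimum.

f(x,y,z) = x^2 + 2y^2 + 2z^2 + 4x + 8y + 16z + 63
df/dx = 2x + (4) = 0 => x = -2
df/dy = 4y + (8) = 0 => y = -2
df/dz = 4z + (16) = 0 => z = -4
f(-2,-2,-4) = 1*(-2)^2 + 2*(-2)^2 + 2*(-4)^2 + 4*(-2) + 8*(-2) + 16*(-4) + 63 = 19
Hessian is diagonal with entries 2, 4, 4 > 0, confirmed minimum.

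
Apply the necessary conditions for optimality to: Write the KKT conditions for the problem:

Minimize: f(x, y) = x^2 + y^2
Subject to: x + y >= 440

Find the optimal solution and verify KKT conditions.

KKT conditions for min x^2 + y^2 s.t. x + y >= 440:
Stationarity: 2x = mu, 2y = mu
So x = y = mu/2.
Complementary slackness: mu*(x + y - 440) = 0
Primal feasibility: x + y >= 440; dual feasibility: mu >= 0
If mu = 0 then x = y = 0, but 0 + 0 < 440 is infeasible, so the constraint is active.
Constraint active: x + y = 2*(mu/2) = 440 => mu = 440
x = y = 220, f = 96800
Verify: stationarity 2*220 = 440 = mu; primal 220 + 220 = 440 >= 440; dual mu = 440 >= 0; complementary slackness 440*(440 - 440) = 0. All KKT conditions hold.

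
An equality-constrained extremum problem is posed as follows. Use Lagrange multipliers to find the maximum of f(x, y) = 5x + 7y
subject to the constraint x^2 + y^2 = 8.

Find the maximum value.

Set up Lagrange conditions: grad f = lambda * grad g
  5 = 2*lambda*x
  7 = 2*lambda*y
From these: x/y = 5/7, so x = 5t, y = 7t for some t.
Substitute into constraint: (5t)^2 + (7t)^2 = 8
  t^2 * 74 = 8
  t = sqrt(8/74)
Maximum = 5*x + 7*y = (5^2 + 7^2)*t = 74 * sqrt(8/74) = sqrt(592)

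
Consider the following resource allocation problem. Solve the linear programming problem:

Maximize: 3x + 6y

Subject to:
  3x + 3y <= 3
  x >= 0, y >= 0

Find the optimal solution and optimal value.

The feasible region has vertices at [(0, 0), (1, 0), (0, 1)].
Checking objective 3x + 6y at each vertex:
  (0, 0): 3*0 + 6*0 = 0
  (1, 0): 3*1 + 6*0 = 3
  (0, 1): 3*0 + 6*1 = 6
Maximum is 6 at (0, 1).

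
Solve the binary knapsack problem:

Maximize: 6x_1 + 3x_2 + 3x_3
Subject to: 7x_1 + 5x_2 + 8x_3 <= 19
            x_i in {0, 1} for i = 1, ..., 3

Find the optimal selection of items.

Items: item 1 (v=6, w=7), item 2 (v=3, w=5), item 3 (v=3, w=8)
Capacity: 19
Checking all 8 subsets (w = total weight, v = total value):
  {}: w = 0, v = 0
  {1}: w = 7, v = 6
  {2}: w = 5, v = 3
  {3}: w = 8, v = 3
  {1, 2}: w = 12, v = 9
  {1, 3}: w = 15, v = 9
  {2, 3}: w = 13, v = 6
  {1, 2, 3}: w = 20 > 19, infeasible
Best feasible subset: items [1, 2]
(The same value 9 is also attained by {1, 3}.)
Total weight: 12 <= 19, total value: 9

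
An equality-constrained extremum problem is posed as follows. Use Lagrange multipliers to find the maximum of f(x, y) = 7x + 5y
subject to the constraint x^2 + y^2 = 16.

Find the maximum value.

Set up Lagrange conditions: grad f = lambda * grad g
  7 = 2*lambda*x
  5 = 2*lambda*y
From these: x/y = 7/5, so x = 7t, y = 5t for some t.
Substitute into constraint: (7t)^2 + (5t)^2 = 16
  t^2 * 74 = 16
  t = sqrt(16/74)
Maximum = 7*x + 5*y = (7^2 + 5^2)*t = 74 * sqrt(16/74) = sqrt(1184)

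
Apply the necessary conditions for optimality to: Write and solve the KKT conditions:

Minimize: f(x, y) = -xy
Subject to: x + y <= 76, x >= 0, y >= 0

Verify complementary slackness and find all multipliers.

Problem: min -xy s.t. x + y <= 76 (multiplier lambda), x >= 0 (mu_x), y >= 0 (mu_y)
KKT stationarity: -y + lambda - mu_x = 0, -x + lambda - mu_y = 0, with lambda, mu_x, mu_y >= 0
Complementary slackness: lambda*(x + y - 76) = 0, mu_x*x = 0, mu_y*y = 0
If lambda = 0: y = -mu_x <= 0 and x = -mu_y <= 0 force x = y = 0 with f = 0; but x = y = 38 is feasible with f = -1444 < 0, so this is not the minimum. Hence lambda > 0 and x + y = 76.
Try x > 0, y > 0 (so mu_x = mu_y = 0): y = lambda, x = lambda => x = y = lambda
x + y = 76 => 2*lambda = 76 => lambda = 38
x* = y* = 38 > 0, consistent with mu_x = mu_y = 0.
(Any feasible point with x = 0 or y = 0 has f = 0 > -1444, so the minimum is not on those boundaries.)
min(-xy) = -1444 (i.e. max xy = 1444)
Multipliers: lambda = 38, mu_x = 0, mu_y = 0
Complementary slackness: lambda*(x + y - 76) = 38*(38 + 38 - 76) = 0, mu_x*x = 0*38 = 0, mu_y*y = 0*38 = 0. Satisfied.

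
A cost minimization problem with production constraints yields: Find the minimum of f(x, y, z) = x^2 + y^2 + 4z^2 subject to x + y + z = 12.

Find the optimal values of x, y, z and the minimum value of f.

Using Lagrange multipliers on f = x^2 + y^2 + 4z^2 with constraint x + y + z = 12:
Conditions: 2*1*x = lambda, 2*1*y = lambda, 2*4*z = lambda
So x = lambda/2, y = lambda/2, z = lambda/8
Substituting into constraint: lambda * (9/8) = 12
lambda = 32/3
x = 16/3, y = 16/3, z = 4/3
Minimum value = 64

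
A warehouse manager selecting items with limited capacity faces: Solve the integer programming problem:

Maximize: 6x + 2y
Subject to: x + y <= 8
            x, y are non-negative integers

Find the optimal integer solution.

Objective: 6x + 2y, constraint: x + y <= 8
Coefficient of x is 6 >= coefficient of y is 2, so allocate the entire budget to x.
Optimal: x = 8, y = 0, value = 48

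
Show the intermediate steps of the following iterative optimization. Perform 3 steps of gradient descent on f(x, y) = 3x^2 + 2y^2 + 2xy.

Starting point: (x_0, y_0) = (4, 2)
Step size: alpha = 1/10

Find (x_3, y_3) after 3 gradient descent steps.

f(x,y) = 3x^2 + 2y^2 + 2xy
grad_x = 6x + 2y, grad_y = 4y + 2x
Step 1: grad = (28, 16), (6/5, 2/5)
Step 2: grad = (8, 4), (2/5, 0)
Step 3: grad = (12/5, 4/5), (4/25, -2/25)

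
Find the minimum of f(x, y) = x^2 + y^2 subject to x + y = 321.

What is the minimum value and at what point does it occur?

Substitute y = 321 - x into f(x,y) = x^2 + y^2:
g(x) = x^2 + (321 - x)^2 = 2x^2 - 642x + 103041
g'(x) = 4x - 642 = 0  =>  x = 321/2
y = 321 - 321/2 = 321/2
Minimum value = (321/2)^2 + (321/2)^2 = 103041/2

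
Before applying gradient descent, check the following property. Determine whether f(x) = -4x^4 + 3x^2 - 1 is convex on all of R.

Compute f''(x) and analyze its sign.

f(x) = -4x^4 + 3x^2 - 1
f'(x) = -16x^3 + 6x
f''(x) = -48x^2 + 6
f''(x) = -48x^2 + 6 -> -inf as |x| -> inf
Therefore, f is not globally convex on R.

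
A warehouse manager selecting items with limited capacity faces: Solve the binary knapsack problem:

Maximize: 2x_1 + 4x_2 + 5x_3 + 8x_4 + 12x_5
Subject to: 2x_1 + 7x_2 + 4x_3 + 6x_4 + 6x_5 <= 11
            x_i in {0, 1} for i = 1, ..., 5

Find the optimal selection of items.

Items: item 1 (v=2, w=2), item 2 (v=4, w=7), item 3 (v=5, w=4), item 4 (v=8, w=6), item 5 (v=12, w=6)
Capacity: 11
Checking all 32 subsets (w = total weight, v = total value):
  {}: w = 0, v = 0
  {1}: w = 2, v = 2
  {2}: w = 7, v = 4
  {3}: w = 4, v = 5
  {4}: w = 6, v = 8
  {5}: w = 6, v = 12
  {1, 2}: w = 9, v = 6
  {1, 3}: w = 6, v = 7
  {1, 4}: w = 8, v = 10
  {1, 5}: w = 8, v = 14
  {2, 3}: w = 11, v = 9
  {2, 4}: w = 13 > 11, infeasible
  {2, 5}: w = 13 > 11, infeasible
  {3, 4}: w = 10, v = 13
  {3, 5}: w = 10, v = 17
  {4, 5}: w = 12 > 11, infeasible
  {1, 2, 3}: w = 13 > 11, infeasible
  {1, 2, 4}: w = 15 > 11, infeasible
  {1, 2, 5}: w = 15 > 11, infeasible
  {1, 3, 4}: w = 12 > 11, infeasible
  {1, 3, 5}: w = 12 > 11, infeasible
  {1, 4, 5}: w = 14 > 11, infeasible
  {2, 3, 4}: w = 17 > 11, infeasible
  {2, 3, 5}: w = 17 > 11, infeasible
  {2, 4, 5}: w = 19 > 11, infeasible
  {3, 4, 5}: w = 16 > 11, infeasible
  {1, 2, 3, 4}: w = 19 > 11, infeasible
  {1, 2, 3, 5}: w = 19 > 11, infeasible
  {1, 2, 4, 5}: w = 21 > 11, infeasible
  {1, 3, 4, 5}: w = 18 > 11, infeasible
  {2, 3, 4, 5}: w = 23 > 11, infeasible
  {1, 2, 3, 4, 5}: w = 25 > 11, infeasible
Best feasible subset: items [3, 5]
Total weight: 10 <= 11, total value: 17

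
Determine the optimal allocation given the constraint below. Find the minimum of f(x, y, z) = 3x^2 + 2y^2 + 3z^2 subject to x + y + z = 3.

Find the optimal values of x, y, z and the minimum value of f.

Using Lagrange multipliers on f = 3x^2 + 2y^2 + 3z^2 with constraint x + y + z = 3:
Conditions: 2*3*x = lambda, 2*2*y = lambda, 2*3*z = lambda
So x = lambda/6, y = lambda/4, z = lambda/6
Substituting into constraint: lambda * (7/12) = 3
lambda = 36/7
x = 6/7, y = 9/7, z = 6/7
Minimum value = 54/7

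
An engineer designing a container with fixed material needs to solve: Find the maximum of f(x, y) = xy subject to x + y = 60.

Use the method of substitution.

Substitute y = 60 - x into f(x,y) = xy:
g(x) = x(60 - x) = 60x - x^2
g'(x) = 60 - 2x = 0  =>  x = 30
y = 60 - 30 = 30
Maximum value = 30 * 30 = 900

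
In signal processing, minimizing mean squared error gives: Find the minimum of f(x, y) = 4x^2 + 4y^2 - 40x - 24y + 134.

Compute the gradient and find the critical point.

f(x,y) = 4x^2 + 4y^2 - 40x - 24y + 134
df/dx = 8x + (-40) = 0  =>  x = 5
df/dy = 8y + (-24) = 0  =>  y = 3
f(5, 3) = 4*(5)^2 + 4*(3)^2 + -40*(5) + -24*(3) + 134 = -2
Hessian is diagonal with entries 8, 8 > 0, so this is a minimum.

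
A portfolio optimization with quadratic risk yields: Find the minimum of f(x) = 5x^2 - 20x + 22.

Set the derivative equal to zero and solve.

f(x) = 5x^2 - 20x + 22
f'(x) = 10x + (-20) = 0
x = 20/10 = 2
f(2) = 2
Since f''(x) = 10 > 0, this is a minimum.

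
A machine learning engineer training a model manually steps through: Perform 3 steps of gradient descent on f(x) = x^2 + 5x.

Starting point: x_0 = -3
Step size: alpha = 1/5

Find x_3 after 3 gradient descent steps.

f(x) = x^2 + 5x, f'(x) = 2x + (5)
Step 1: f'(-3) = -1, x_1 = -3 - 1/5 * -1 = -14/5
Step 2: f'(-14/5) = -3/5, x_2 = -14/5 - 1/5 * -3/5 = -67/25
Step 3: f'(-67/25) = -9/25, x_3 = -67/25 - 1/5 * -9/25 = -326/125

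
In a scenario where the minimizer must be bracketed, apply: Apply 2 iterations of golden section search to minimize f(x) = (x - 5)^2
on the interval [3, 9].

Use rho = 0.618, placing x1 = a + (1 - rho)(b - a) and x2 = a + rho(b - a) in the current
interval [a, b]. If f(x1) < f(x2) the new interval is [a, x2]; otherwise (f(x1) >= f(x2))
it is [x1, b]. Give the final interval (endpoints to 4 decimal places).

Golden section search for min of f(x) = (x - 5)^2 on [3, 9].
Each step: x1 = a + (1 - rho)(b - a), x2 = a + rho(b - a); if f(x1) < f(x2) keep [a, x2], otherwise keep [x1, b].
Step 1: [3.0000, 9.0000], x1=5.2920 (f=0.0853), x2=6.7080 (f=2.9173); f(x1) < f(x2) => keep [3.0000, 6.7080]
Step 2: [3.0000, 6.7080], x1=4.4165 (f=0.3405), x2=5.2915 (f=0.0850); f(x1) > f(x2) => keep [4.4165, 6.7080]
Final interval: [4.4165, 6.7080]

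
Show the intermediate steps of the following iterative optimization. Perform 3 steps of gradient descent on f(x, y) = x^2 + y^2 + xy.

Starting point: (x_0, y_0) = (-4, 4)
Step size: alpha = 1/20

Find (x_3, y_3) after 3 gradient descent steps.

f(x,y) = x^2 + y^2 + xy
grad_x = 2x + 1y, grad_y = 2y + 1x
Step 1: grad = (-4, 4), (-19/5, 19/5)
Step 2: grad = (-19/5, 19/5), (-361/100, 361/100)
Step 3: grad = (-361/100, 361/100), (-6859/2000, 6859/2000)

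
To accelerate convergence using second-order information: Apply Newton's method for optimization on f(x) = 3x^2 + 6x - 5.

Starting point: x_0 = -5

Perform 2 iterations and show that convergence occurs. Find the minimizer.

f(x) = 3x^2 + 6x - 5, f'(x) = 6x + (6), f''(x) = 6
Step 1: f'(-5) = -24, x_1 = -5 - -24/6 = -1
Step 2: f'(-1) = 0, x_2 = -1 (converged)
Newton's method converges in 1 step for quadratics.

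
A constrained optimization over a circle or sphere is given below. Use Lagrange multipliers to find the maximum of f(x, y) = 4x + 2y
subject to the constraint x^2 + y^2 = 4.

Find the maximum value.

Set up Lagrange conditions: grad f = lambda * grad g
  4 = 2*lambda*x
  2 = 2*lambda*y
From these: x/y = 4/2, so x = 4t, y = 2t for some t.
Substitute into constraint: (4t)^2 + (2t)^2 = 4
  t^2 * 20 = 4
  t = sqrt(4/20)
Maximum = 4*x + 2*y = (4^2 + 2^2)*t = 20 * sqrt(4/20) = sqrt(80)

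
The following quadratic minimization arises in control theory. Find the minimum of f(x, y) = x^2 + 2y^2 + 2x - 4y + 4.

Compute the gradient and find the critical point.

f(x,y) = x^2 + 2y^2 + 2x - 4y + 4
df/dx = 2x + (2) = 0  =>  x = -1
df/dy = 4y + (-4) = 0  =>  y = 1
f(-1, 1) = 1*(-1)^2 + 2*(1)^2 + 2*(-1) + -4*(1) + 4 = 1
Hessian is diagonal with entries 2, 4 > 0, so this is a minimum.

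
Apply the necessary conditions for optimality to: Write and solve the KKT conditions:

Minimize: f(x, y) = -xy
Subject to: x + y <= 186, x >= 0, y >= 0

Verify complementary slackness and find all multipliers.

Problem: min -xy s.t. x + y <= 186 (multiplier lambda), x >= 0 (mu_x), y >= 0 (mu_y)
KKT stationarity: -y + lambda - mu_x = 0, -x + lambda - mu_y = 0, with lambda, mu_x, mu_y >= 0
Complementary slackness: lambda*(x + y - 186) = 0, mu_x*x = 0, mu_y*y = 0
If lambda = 0: y = -mu_x <= 0 and x = -mu_y <= 0 force x = y = 0 with f = 0; but x = y = 93 is feasible with f = -8649 < 0, so this is not the minimum. Hence lambda > 0 and x + y = 186.
Try x > 0, y > 0 (so mu_x = mu_y = 0): y = lambda, x = lambda => x = y = lambda
x + y = 186 => 2*lambda = 186 => lambda = 93
x* = y* = 93 > 0, consistent with mu_x = mu_y = 0.
(Any feasible point with x = 0 or y = 0 has f = 0 > -8649, so the minimum is not on those boundaries.)
min(-xy) = -8649 (i.e. max xy = 8649)
Multipliers: lambda = 93, mu_x = 0, mu_y = 0
Complementary slackness: lambda*(x + y - 186) = 93*(93 + 93 - 186) = 0, mu_x*x = 0*93 = 0, mu_y*y = 0*93 = 0. Satisfied.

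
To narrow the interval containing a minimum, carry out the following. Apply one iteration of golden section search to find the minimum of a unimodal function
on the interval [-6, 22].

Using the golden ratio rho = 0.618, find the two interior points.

Golden section search on [-6, 22].
Golden ratio rho = 0.618 (approx).
Interior points:
  x_1 = -6 + (1-0.618)*28 = 4.6960
  x_2 = -6 + 0.618*28 = 11.3040
Compare f(x_1) and f(x_2) to determine which subinterval to keep.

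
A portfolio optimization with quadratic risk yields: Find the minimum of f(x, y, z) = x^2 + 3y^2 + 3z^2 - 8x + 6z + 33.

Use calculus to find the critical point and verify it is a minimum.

f(x,y,z) = x^2 + 3y^2 + 3z^2 - 8x + 6z + 33
df/dx = 2x + (-8) = 0 => x = 4
df/dy = 6y + (0) = 0 => y = 0
df/dz = 6z + (6) = 0 => z = -1
f(4,0,-1) = 1*(4)^2 + 3*(0)^2 + 3*(-1)^2 + -8*(4) + 6*(-1) + 33 = 14
Hessian is diagonal with entries 2, 6, 6 > 0, confirmed minimum.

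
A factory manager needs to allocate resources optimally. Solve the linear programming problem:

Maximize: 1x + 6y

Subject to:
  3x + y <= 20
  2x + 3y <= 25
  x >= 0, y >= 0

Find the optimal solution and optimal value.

Feasible vertices: (0, 0), (0, 25/3), (5, 5), (20/3, 0)
Objective 1x + 6y at each:
  (0, 0): 0
  (0, 25/3): 50
  (5, 5): 35
  (20/3, 0): 20/3
Maximum is 50 at (0, 25/3).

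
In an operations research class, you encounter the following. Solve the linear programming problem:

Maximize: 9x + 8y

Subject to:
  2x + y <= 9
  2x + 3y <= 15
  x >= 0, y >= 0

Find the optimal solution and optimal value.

Feasible vertices: (0, 0), (0, 5), (3, 3), (9/2, 0)
Objective 9x + 8y at each:
  (0, 0): 0
  (0, 5): 40
  (3, 3): 51
  (9/2, 0): 81/2
Maximum is 51 at (3, 3).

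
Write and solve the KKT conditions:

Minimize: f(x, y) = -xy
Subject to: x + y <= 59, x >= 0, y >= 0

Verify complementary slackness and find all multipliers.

Problem: min -xy s.t. x + y <= 59 (multiplier lambda), x >= 0 (mu_x), y >= 0 (mu_y)
KKT stationarity: -y + lambda - mu_x = 0, -x + lambda - mu_y = 0, with lambda, mu_x, mu_y >= 0
Complementary slackness: lambda*(x + y - 59) = 0, mu_x*x = 0, mu_y*y = 0
If lambda = 0: y = -mu_x <= 0 and x = -mu_y <= 0 force x = y = 0 with f = 0; but x = y = 59/2 is feasible with f = -3481/4 < 0, so this is not the minimum. Hence lambda > 0 and x + y = 59.
Try x > 0, y > 0 (so mu_x = mu_y = 0): y = lambda, x = lambda => x = y = lambda
x + y = 59 => 2*lambda = 59 => lambda = 59/2
x* = y* = 59/2 > 0, consistent with mu_x = mu_y = 0.
(Any feasible point with x = 0 or y = 0 has f = 0 > -3481/4, so the minimum is not on those boundaries.)
min(-xy) = -3481/4 (i.e. max xy = 3481/4)
Multipliers: lambda = 59/2, mu_x = 0, mu_y = 0
Complementary slackness: lambda*(x + y - 59) = 59/2*(59/2 + 59/2 - 59) = 0, mu_x*x = 0*59/2 = 0, mu_y*y = 0*59/2 = 0. Satisfied.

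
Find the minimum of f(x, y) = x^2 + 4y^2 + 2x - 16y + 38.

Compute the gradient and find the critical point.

f(x,y) = x^2 + 4y^2 + 2x - 16y + 38
df/dx = 2x + (2) = 0  =>  x = -1
df/dy = 8y + (-16) = 0  =>  y = 2
f(-1, 2) = 1*(-1)^2 + 4*(2)^2 + 2*(-1) + -16*(2) + 38 = 21
Hessian is diagonal with entries 2, 8 > 0, so this is a minimum.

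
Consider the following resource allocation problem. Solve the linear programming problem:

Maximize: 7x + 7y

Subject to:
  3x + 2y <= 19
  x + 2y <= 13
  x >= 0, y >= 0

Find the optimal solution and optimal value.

Feasible vertices: (0, 0), (0, 13/2), (3, 5), (19/3, 0)
Objective 7x + 7y at each:
  (0, 0): 0
  (0, 13/2): 91/2
  (3, 5): 56
  (19/3, 0): 133/3
Maximum is 56 at (3, 5).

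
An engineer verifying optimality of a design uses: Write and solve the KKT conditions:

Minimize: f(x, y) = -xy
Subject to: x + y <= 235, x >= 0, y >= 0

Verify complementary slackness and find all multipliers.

Problem: min -xy s.t. x + y <= 235 (multiplier lambda), x >= 0 (mu_x), y >= 0 (mu_y)
KKT stationarity: -y + lambda - mu_x = 0, -x + lambda - mu_y = 0, with lambda, mu_x, mu_y >= 0
Complementary slackness: lambda*(x + y - 235) = 0, mu_x*x = 0, mu_y*y = 0
If lambda = 0: y = -mu_x <= 0 and x = -mu_y <= 0 force x = y = 0 with f = 0; but x = y = 235/2 is feasible with f = -55225/4 < 0, so this is not the minimum. Hence lambda > 0 and x + y = 235.
Try x > 0, y > 0 (so mu_x = mu_y = 0): y = lambda, x = lambda => x = y = lambda
x + y = 235 => 2*lambda = 235 => lambda = 235/2
x* = y* = 235/2 > 0, consistent with mu_x = mu_y = 0.
(Any feasible point with x = 0 or y = 0 has f = 0 > -55225/4, so the minimum is not on those boundaries.)
min(-xy) = -55225/4 (i.e. max xy = 55225/4)
Multipliers: lambda = 235/2, mu_x = 0, mu_y = 0
Complementary slackness: lambda*(x + y - 235) = 235/2*(235/2 + 235/2 - 235) = 0, mu_x*x = 0*235/2 = 0, mu_y*y = 0*235/2 = 0. Satisfied.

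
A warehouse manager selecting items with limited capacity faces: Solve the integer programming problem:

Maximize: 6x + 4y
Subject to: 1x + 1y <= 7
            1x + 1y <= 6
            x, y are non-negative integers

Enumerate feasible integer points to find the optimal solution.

Constraint 1: 1x + 1y <= 7
Constraint 2: 1x + 1y <= 6
Feasible x range (need y >= 0): 0 <= x <= min(7/1, 6/1) => x in {0, ..., 6}.
Enumerate feasible integer points row by row (the coefficient of y is 4 > 0, so for each x the largest feasible y gives the best value):
  x = 0: y <= min((7 - 1*0)/1, (6 - 1*0)/1) => y in {0, ..., 6}; best 6*0 + 4*6 = 24
  x = 1: y <= min((7 - 1*1)/1, (6 - 1*1)/1) => y in {0, ..., 5}; best 6*1 + 4*5 = 26
  x = 2: y <= min((7 - 1*2)/1, (6 - 1*2)/1) => y in {0, ..., 4}; best 6*2 + 4*4 = 28
  x = 3: y <= min((7 - 1*3)/1, (6 - 1*3)/1) => y in {0, ..., 3}; best 6*3 + 4*3 = 30
  x = 4: y <= min((7 - 1*4)/1, (6 - 1*4)/1) => y in {0, ..., 2}; best 6*4 + 4*2 = 32
  x = 5: y <= min((7 - 1*5)/1, (6 - 1*5)/1) => y in {0, ..., 1}; best 6*5 + 4*1 = 34
  x = 6: y <= min((7 - 1*6)/1, (6 - 1*6)/1) => y in {0}; best 6*6 + 4*0 = 36
The maximum 6x + 4y = 36 is achieved at x = 6, y = 0.
Check: 1*6 + 1*0 = 6 <= 7 and 1*6 + 1*0 = 6 <= 6.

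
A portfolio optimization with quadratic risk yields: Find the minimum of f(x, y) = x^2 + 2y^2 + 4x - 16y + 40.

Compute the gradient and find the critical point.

f(x,y) = x^2 + 2y^2 + 4x - 16y + 40
df/dx = 2x + (4) = 0  =>  x = -2
df/dy = 4y + (-16) = 0  =>  y = 4
f(-2, 4) = 1*(-2)^2 + 2*(4)^2 + 4*(-2) + -16*(4) + 40 = 4
Hessian is diagonal with entries 2, 4 > 0, so this is a minimum.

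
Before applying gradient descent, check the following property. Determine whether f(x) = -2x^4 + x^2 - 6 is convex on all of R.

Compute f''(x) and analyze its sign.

f(x) = -2x^4 + x^2 - 6
f'(x) = -8x^3 + 2x
f''(x) = -24x^2 + 2
f''(x) = -24x^2 + 2 -> -inf as |x| -> inf
Therefore, f is not globally convex on R.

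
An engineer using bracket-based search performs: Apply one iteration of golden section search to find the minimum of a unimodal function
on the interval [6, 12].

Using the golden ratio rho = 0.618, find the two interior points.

Golden section search on [6, 12].
Golden ratio rho = 0.618 (approx).
Interior points:
  x_1 = 6 + (1-0.618)*6 = 8.2920
  x_2 = 6 + 0.618*6 = 9.7080
Compare f(x_1) and f(x_2) to determine which subinterval to keep.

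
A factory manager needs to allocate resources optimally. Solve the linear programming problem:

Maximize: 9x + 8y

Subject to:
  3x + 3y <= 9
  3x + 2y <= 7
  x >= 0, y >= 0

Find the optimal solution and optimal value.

Feasible vertices: (0, 0), (0, 3), (1, 2), (7/3, 0)
Objective 9x + 8y at each:
  (0, 0): 0
  (0, 3): 24
  (1, 2): 25
  (7/3, 0): 21
Maximum is 25 at (1, 2).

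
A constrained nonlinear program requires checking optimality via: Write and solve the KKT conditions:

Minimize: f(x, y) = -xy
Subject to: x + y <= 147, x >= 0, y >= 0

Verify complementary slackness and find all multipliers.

Problem: min -xy s.t. x + y <= 147 (multiplier lambda), x >= 0 (mu_x), y >= 0 (mu_y)
KKT stationarity: -y + lambda - mu_x = 0, -x + lambda - mu_y = 0, with lambda, mu_x, mu_y >= 0
Complementary slackness: lambda*(x + y - 147) = 0, mu_x*x = 0, mu_y*y = 0
If lambda = 0: y = -mu_x <= 0 and x = -mu_y <= 0 force x = y = 0 with f = 0; but x = y = 147/2 is feasible with f = -21609/4 < 0, so this is not the minimum. Hence lambda > 0 and x + y = 147.
Try x > 0, y > 0 (so mu_x = mu_y = 0): y = lambda, x = lambda => x = y = lambda
x + y = 147 => 2*lambda = 147 => lambda = 147/2
x* = y* = 147/2 > 0, consistent with mu_x = mu_y = 0.
(Any feasible point with x = 0 or y = 0 has f = 0 > -21609/4, so the minimum is not on those boundaries.)
min(-xy) = -21609/4 (i.e. max xy = 21609/4)
Multipliers: lambda = 147/2, mu_x = 0, mu_y = 0
Complementary slackness: lambda*(x + y - 147) = 147/2*(147/2 + 147/2 - 147) = 0, mu_x*x = 0*147/2 = 0, mu_y*y = 0*147/2 = 0. Satisfied.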